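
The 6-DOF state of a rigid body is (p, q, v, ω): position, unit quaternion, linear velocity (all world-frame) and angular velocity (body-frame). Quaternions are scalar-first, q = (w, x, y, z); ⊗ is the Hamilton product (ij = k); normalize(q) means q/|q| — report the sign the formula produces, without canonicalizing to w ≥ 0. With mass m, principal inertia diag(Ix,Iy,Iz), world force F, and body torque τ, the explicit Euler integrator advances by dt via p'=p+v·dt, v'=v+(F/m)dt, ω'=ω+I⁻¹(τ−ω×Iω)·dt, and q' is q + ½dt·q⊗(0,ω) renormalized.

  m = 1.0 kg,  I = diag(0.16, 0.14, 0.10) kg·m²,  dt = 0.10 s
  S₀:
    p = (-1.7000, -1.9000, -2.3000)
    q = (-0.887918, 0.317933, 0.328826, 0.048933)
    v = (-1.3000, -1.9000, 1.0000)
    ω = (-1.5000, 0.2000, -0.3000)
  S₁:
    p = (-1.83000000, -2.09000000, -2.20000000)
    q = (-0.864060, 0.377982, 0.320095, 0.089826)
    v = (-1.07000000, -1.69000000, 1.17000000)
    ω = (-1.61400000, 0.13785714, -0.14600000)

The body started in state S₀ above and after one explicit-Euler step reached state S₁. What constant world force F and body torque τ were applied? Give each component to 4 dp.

F = (2.3000, 2.1000, 1.7000)
τ = (-0.1800, -0.0600, 0.1600)

ω₁ − ω₀ = (-0.11400000, -0.06214286, 0.15400000)
precession coupling = (0.0024, 0.0270, 0.0060)
applied torque τ = (-0.1800, -0.0600, 0.1600)
Δv = v₁−v₀ = (0.23000000, 0.21000000, 0.17000000)
F = m·Δv/dt = (2.3000, 2.1000, 1.7000)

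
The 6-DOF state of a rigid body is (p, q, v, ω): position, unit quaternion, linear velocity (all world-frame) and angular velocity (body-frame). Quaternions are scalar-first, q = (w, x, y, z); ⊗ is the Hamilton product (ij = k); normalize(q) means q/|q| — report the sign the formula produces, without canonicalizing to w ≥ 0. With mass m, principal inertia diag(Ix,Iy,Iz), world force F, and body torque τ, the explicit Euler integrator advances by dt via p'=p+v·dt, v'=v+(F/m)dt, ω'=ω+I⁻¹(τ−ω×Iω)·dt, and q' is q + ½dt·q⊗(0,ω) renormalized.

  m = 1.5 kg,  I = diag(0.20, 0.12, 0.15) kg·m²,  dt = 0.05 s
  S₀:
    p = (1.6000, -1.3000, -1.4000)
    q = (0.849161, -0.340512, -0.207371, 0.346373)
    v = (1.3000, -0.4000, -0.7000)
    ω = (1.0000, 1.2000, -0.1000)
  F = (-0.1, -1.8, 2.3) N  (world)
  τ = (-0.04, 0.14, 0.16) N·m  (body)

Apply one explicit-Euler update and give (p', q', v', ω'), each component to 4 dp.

p' = (1.6650, -1.3200, -1.4350)
q' = (0.8641, -0.3289, -0.1740, 0.3390)
v' = (1.2967, -0.4600, -0.6233)
ω' = (0.9909, 1.2604, -0.0147)

α = I⁻¹(τ − ω×Iω) = (-0.1820, 1.2083, 1.7067)
ω + α·dt = (0.9909, 1.2604, -0.0147)
2q̇ = q⊗(0,ω) = (0.6239945, 0.4542505, 1.3313150, -0.2861595)
q + ½dt·q⊗(0,ω), renormalized = (0.8641, -0.3289, -0.1740, 0.3390)
new position p' = (1.6650, -1.3200, -1.4350)
new velocity v' = (1.2967, -0.4600, -0.6233)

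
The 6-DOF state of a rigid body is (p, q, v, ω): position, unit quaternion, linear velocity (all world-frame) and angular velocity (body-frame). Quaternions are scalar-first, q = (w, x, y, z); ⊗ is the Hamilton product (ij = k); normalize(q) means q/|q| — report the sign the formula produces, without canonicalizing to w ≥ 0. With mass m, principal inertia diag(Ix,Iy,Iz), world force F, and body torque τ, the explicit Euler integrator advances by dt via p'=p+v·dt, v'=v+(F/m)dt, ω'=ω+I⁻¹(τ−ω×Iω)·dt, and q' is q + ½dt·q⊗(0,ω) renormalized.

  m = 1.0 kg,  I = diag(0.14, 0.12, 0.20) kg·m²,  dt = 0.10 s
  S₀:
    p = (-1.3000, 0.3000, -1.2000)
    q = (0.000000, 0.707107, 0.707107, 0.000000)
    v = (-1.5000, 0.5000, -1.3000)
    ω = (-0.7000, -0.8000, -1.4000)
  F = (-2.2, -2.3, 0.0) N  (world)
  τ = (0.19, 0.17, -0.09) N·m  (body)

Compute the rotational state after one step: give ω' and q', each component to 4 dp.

angular accel α = (0.7171, 1.9067, -0.3940)
ω + α·dt = (-0.6283, -0.6093, -1.4394)
q⊗(0,ω) = (1.0606605, -0.9899498, 0.9899498, -0.0707107)
updated quaternion q' = (0.0528, 0.6551, 0.7537, -0.0035)

ω' = (-0.6283, -0.6093, -1.4394)
q' = (0.0528, 0.6551, 0.7537, -0.0035)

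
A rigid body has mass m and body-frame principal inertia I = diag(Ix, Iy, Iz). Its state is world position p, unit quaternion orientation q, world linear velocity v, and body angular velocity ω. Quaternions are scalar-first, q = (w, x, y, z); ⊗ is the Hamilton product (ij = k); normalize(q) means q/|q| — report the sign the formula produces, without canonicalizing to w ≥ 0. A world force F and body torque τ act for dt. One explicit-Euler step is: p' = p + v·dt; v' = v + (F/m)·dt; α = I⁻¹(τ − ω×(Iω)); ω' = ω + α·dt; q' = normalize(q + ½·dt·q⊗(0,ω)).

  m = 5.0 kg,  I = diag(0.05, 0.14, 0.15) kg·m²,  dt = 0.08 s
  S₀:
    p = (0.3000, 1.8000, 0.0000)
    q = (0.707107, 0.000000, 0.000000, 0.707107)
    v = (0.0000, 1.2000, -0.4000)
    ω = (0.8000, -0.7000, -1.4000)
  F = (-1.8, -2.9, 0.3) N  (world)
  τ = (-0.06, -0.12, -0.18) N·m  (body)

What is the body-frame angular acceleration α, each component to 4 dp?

α = (-1.3960, -1.6571, -0.8640)

gyro term ω×Iω = (0.0098, 0.1120, -0.0504)
(τ − ω×Iω)/I = (-1.3960, -1.6571, -0.8640)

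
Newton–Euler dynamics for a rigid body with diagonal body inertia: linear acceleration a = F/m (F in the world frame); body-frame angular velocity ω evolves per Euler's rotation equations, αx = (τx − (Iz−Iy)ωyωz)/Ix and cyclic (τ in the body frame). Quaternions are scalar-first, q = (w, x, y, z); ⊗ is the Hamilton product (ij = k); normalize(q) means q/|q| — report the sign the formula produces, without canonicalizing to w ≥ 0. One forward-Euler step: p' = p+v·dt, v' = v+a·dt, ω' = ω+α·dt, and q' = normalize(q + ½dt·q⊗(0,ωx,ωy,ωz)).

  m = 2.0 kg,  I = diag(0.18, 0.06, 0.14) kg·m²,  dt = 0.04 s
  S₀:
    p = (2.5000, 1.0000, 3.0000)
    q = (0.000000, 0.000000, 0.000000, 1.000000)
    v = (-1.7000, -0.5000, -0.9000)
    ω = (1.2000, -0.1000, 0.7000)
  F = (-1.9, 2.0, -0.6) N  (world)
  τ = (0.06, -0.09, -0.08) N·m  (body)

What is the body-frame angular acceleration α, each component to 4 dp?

α = (0.3644, -2.0600, -0.6743)

gyro term ω×Iω = (-0.0056, 0.0336, 0.0144)
α = I⁻¹(τ − ω×Iω) = (0.3644, -2.0600, -0.6743)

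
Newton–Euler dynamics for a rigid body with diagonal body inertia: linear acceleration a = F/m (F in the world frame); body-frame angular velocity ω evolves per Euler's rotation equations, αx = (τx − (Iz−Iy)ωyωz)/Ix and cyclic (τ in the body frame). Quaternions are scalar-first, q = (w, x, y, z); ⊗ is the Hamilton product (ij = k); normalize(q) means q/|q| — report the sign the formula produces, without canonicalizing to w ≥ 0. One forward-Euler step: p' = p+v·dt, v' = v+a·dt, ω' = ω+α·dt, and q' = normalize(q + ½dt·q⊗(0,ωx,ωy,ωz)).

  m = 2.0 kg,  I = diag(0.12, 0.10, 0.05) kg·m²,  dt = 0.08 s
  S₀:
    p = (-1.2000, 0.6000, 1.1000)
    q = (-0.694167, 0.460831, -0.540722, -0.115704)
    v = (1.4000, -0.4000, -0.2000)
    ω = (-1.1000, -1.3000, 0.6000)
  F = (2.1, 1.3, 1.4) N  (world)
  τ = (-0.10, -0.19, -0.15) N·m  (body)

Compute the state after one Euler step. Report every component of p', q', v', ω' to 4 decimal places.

p' = (-1.0880, 0.5680, 1.0840)
q' = (-0.6974, 0.4712, -0.5093, -0.1797)
v' = (1.4840, -0.3480, -0.1440)
ω' = (-1.1927, -1.4150, 0.4058)

α = I⁻¹(τ − ω×Iω) = (-1.1583, -1.4380, -2.4280)
ω + α·dt = (-1.1927, -1.4150, 0.4058)
2q̇ = q⊗(0,ω) = (-0.1266021, 0.2887353, 0.7531929, -1.6103747)
updated quaternion q' = (-0.6974, 0.4712, -0.5093, -0.1797)
a = (1.0500, 0.6500, 0.7000)
new position p' = (-1.0880, 0.5680, 1.0840)
new velocity v' = (1.4840, -0.3480, -0.1440)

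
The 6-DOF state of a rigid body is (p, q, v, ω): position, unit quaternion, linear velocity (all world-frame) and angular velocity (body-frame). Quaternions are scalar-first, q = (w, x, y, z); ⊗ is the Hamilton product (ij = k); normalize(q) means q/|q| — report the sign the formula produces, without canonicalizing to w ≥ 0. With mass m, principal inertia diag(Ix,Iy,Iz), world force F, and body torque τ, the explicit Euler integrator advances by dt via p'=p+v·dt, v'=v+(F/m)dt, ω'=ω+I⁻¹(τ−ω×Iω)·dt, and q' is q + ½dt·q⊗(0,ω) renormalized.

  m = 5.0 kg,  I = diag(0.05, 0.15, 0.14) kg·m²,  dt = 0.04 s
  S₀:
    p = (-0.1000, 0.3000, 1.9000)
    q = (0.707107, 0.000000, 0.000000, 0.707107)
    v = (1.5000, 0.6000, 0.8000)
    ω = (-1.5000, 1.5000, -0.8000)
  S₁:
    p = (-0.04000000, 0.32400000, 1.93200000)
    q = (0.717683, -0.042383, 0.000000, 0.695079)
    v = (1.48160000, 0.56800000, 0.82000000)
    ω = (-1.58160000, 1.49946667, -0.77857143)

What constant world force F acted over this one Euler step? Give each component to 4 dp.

F = (-2.3000, -4.0000, 2.5000)

velocity change Δv = (-0.01840000, -0.03200000, 0.02000000)
m·(v₁−v₀)/dt = (-2.3000, -4.0000, 2.5000)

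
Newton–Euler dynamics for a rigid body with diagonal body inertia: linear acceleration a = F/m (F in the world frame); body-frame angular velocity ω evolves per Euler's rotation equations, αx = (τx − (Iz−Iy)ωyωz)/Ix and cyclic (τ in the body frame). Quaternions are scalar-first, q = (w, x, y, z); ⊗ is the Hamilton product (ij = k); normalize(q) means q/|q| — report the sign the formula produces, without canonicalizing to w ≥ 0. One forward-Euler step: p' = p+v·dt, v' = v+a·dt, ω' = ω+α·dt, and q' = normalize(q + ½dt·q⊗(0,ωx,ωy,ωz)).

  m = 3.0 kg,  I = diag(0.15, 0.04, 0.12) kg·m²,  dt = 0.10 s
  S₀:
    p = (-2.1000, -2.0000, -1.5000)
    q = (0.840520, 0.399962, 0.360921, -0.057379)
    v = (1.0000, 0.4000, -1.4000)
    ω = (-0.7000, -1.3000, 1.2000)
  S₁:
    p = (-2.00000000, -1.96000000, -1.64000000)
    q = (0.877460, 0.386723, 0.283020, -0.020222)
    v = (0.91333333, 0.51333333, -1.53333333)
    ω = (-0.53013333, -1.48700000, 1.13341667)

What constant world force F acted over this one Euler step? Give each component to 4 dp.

F = (-2.6000, 3.4000, -4.0000)

Δv = v₁−v₀ = (-0.08666667, 0.11333333, -0.13333333)
F = m·Δv/dt = (-2.6000, 3.4000, -4.0000)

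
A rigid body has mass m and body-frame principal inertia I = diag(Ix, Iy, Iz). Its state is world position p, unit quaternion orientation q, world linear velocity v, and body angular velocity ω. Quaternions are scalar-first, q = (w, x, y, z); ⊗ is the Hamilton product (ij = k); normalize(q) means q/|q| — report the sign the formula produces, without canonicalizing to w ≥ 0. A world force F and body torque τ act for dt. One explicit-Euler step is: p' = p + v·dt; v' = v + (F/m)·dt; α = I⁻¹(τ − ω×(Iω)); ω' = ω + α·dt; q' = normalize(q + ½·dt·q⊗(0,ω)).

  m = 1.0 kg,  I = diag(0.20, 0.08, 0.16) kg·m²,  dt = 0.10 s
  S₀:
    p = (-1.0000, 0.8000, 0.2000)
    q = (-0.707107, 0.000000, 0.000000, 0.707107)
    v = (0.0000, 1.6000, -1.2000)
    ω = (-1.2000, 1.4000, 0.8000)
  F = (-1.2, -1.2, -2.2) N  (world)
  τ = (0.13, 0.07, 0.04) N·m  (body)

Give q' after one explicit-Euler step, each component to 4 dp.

q' = (-0.7317, -0.0070, -0.0915, 0.6754)

q⊗(0,ω) = (-0.5656856, -0.1414214, -1.8384782, -0.5656856)
updated quaternion q' = (-0.7317, -0.0070, -0.0915, 0.6754)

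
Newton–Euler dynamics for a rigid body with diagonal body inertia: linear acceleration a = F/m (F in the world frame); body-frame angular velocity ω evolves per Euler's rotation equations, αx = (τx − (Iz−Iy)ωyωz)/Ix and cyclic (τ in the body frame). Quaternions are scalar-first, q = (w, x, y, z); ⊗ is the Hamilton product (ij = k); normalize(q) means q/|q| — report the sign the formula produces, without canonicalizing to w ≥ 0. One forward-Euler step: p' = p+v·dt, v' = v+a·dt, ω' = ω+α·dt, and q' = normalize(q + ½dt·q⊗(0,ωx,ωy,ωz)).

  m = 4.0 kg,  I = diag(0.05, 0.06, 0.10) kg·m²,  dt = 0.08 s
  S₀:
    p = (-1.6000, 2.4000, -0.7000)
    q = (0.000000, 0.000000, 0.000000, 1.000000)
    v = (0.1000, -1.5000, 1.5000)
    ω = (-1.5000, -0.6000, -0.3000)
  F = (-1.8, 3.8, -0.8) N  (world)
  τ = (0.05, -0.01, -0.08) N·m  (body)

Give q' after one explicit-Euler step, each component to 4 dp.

q⊗(0,ω) = (0.3000000, 0.6000000, -1.5000000, 0.0000000)
updated quaternion q' = (0.0120, 0.0239, -0.0599, 0.9978)

q' = (0.0120, 0.0239, -0.0599, 0.9978)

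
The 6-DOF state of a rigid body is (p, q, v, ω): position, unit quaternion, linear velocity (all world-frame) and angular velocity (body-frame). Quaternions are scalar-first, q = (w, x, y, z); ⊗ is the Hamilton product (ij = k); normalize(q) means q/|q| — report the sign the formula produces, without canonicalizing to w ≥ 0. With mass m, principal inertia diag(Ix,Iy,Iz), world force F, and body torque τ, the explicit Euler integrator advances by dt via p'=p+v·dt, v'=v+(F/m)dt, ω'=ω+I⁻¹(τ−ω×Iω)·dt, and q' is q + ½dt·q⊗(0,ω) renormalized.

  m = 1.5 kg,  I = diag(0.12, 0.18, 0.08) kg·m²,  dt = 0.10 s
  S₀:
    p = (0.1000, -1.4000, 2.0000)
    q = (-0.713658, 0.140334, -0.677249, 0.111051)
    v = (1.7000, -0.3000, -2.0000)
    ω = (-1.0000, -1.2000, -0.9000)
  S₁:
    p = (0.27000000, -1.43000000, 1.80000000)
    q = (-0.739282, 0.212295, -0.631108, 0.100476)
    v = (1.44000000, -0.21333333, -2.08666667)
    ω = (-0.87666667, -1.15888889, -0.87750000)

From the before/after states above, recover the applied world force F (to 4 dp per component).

v₁ − v₀ = (-0.26000000, 0.08666667, -0.08666667)
m·(v₁−v₀)/dt = (-3.9000, 1.3000, -1.3000)

F = (-3.9000, 1.3000, -1.3000)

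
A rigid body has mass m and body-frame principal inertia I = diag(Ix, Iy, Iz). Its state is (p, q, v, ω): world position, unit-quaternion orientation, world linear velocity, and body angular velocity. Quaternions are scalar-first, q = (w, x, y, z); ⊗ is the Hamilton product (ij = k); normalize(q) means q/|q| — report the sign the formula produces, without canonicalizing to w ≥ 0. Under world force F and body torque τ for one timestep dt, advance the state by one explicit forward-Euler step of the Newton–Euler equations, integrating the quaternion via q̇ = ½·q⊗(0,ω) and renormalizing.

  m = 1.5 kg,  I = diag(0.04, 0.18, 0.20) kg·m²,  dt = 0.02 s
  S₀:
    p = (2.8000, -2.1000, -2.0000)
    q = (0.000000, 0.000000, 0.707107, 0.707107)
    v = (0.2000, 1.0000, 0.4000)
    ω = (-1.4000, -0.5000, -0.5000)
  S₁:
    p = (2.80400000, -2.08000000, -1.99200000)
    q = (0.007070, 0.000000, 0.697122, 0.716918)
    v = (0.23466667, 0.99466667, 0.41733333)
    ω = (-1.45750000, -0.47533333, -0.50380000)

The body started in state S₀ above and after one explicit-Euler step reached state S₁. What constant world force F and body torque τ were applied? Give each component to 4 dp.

velocity change Δv = (0.03466667, -0.00533333, 0.01733333)
applied force F = (2.6000, -0.4000, 1.3000)
Δω = ω₁−ω₀ = (-0.05750000, 0.02466667, -0.00380000)
gyro term ω₀×Iω₀ = (0.0050, -0.1120, 0.0980)
τ = I·(Δω/dt) + ω₀×(Iω₀) = (-0.1100, 0.1100, 0.0600)

F = (2.6000, -0.4000, 1.3000)
τ = (-0.1100, 0.1100, 0.0600)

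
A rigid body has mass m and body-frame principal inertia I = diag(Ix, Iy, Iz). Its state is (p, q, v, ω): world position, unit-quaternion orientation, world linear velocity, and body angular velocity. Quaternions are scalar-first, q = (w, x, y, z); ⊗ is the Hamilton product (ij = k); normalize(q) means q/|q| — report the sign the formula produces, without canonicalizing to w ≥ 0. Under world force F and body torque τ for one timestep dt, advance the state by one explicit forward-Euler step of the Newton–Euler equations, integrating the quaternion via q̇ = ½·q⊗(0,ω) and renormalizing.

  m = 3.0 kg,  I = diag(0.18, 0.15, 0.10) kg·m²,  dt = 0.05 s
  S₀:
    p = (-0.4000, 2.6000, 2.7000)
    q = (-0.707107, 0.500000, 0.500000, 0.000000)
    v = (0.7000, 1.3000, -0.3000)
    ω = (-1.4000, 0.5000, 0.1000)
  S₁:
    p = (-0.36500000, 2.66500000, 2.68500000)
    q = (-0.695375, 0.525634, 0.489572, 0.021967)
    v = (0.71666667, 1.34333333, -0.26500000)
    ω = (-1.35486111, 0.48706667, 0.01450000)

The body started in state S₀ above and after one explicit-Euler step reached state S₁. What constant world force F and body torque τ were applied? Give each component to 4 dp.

Δω = ω₁−ω₀ = (0.04513889, -0.01293333, -0.08550000)
precession coupling = (-0.0025, -0.0112, 0.0210)
τ = I·(Δω/dt) + ω₀×(Iω₀) = (0.1600, -0.0500, -0.1500)
Δv = v₁−v₀ = (0.01666667, 0.04333333, 0.03500000)
F = m·Δv/dt = (1.0000, 2.6000, 2.1000)

F = (1.0000, 2.6000, 2.1000)
τ = (0.1600, -0.0500, -0.1500)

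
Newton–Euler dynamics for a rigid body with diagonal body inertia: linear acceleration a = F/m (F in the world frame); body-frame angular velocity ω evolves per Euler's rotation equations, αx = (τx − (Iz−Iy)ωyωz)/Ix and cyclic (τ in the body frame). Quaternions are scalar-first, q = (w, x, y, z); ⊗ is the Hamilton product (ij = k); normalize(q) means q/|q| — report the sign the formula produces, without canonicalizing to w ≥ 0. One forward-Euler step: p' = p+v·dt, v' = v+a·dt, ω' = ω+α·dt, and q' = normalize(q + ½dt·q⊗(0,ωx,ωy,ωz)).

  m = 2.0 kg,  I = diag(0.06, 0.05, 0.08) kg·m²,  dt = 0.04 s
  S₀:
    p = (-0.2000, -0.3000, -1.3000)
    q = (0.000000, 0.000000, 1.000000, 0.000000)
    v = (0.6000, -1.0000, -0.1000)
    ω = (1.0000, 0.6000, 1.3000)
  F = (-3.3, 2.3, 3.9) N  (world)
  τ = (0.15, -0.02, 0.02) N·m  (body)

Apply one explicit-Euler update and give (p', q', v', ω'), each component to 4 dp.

p' = (-0.1760, -0.3400, -1.3040)
q' = (-0.0120, 0.0260, 0.9994, -0.0200)
v' = (0.5340, -0.9540, -0.0220)
ω' = (1.0844, 0.6048, 1.3130)

precession coupling ω×(Iω) = (0.0234, -0.0260, -0.0060)
angular accel α = (2.1100, 0.1200, 0.3250)
ω' = ω + α·dt = (1.0844, 0.6048, 1.3130)
Hamilton product q⊗(0,ω) = (-0.6000000, 1.3000000, 0.0000000, -1.0000000)
q + ½dt·q⊗(0,ω), renormalized = (-0.0120, 0.0260, 0.9994, -0.0200)
linear accel F/m = (-1.6500, 1.1500, 1.9500)
p' = p + v·dt = (-0.1760, -0.3400, -1.3040)
v + (F/m)dt = (0.5340, -0.9540, -0.0220)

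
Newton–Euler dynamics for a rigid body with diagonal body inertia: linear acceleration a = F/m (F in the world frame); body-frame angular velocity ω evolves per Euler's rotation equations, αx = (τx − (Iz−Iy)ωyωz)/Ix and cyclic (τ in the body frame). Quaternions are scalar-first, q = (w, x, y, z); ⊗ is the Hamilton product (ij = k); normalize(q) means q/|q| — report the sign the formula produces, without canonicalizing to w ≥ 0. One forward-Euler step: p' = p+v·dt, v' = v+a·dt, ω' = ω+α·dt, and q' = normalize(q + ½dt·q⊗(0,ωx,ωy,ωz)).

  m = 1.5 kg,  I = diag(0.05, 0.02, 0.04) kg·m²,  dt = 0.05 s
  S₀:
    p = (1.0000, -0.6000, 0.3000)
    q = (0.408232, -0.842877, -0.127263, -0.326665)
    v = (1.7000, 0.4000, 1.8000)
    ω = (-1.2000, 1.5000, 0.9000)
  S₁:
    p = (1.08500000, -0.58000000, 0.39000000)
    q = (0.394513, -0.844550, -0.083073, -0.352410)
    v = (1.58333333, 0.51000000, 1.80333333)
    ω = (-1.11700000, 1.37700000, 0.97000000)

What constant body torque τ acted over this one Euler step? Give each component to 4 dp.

τ = (0.1100, -0.0600, 0.1100)

ω₁ − ω₀ = (0.08300000, -0.12300000, 0.07000000)
I·α + gyro = (0.1100, -0.0600, 0.1100)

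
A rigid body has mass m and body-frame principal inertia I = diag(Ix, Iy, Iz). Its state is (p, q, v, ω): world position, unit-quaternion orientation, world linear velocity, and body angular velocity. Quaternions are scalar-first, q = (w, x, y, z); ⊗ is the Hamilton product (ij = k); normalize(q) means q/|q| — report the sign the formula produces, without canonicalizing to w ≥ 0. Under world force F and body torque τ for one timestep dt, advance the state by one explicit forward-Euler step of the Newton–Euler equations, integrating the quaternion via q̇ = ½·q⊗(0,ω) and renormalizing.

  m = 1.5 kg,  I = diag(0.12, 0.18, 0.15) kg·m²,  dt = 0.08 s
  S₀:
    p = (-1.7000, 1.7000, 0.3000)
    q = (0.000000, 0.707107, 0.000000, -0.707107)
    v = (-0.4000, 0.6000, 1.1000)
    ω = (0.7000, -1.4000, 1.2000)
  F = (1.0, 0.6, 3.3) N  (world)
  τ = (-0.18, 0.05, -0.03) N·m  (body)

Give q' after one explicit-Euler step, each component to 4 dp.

q' = (0.0141, 0.6654, -0.0536, -0.7444)

2q̇ = q⊗(0,ω) = (0.3535535, -0.9899498, -1.3435033, -0.9899498)
updated quaternion q' = (0.0141, 0.6654, -0.0536, -0.7444)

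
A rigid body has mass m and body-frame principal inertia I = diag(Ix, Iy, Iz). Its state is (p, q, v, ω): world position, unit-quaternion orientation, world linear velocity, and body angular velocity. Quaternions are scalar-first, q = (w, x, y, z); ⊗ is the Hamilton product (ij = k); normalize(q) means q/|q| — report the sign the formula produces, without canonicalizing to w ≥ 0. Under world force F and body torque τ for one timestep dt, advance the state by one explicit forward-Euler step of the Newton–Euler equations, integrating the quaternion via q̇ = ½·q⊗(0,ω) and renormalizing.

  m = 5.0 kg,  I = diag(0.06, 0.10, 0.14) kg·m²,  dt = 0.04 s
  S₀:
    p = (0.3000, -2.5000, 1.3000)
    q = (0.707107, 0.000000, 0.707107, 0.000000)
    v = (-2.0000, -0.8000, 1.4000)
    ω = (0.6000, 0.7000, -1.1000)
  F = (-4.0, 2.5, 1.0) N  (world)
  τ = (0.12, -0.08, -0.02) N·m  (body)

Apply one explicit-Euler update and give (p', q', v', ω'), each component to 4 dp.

gyro term ω×Iω = (-0.0308, 0.0528, 0.0168)
α = I⁻¹(τ − ω×Iω) = (2.5133, -1.3280, -0.2629)
new body rate ω' = (0.7005, 0.6469, -1.1105)
Hamilton product q⊗(0,ω) = (-0.4949749, -0.3535535, 0.4949749, -1.2020819)
q + ½dt·q⊗(0,ω), renormalized = (0.6969, -0.0071, 0.7167, -0.0240)
a = (-0.8000, 0.5000, 0.2000)
p' = p + v·dt = (0.2200, -2.5320, 1.3560)
v + (F/m)dt = (-2.0320, -0.7800, 1.4080)

p' = (0.2200, -2.5320, 1.3560)
q' = (0.6969, -0.0071, 0.7167, -0.0240)
v' = (-2.0320, -0.7800, 1.4080)
ω' = (0.7005, 0.6469, -1.1105)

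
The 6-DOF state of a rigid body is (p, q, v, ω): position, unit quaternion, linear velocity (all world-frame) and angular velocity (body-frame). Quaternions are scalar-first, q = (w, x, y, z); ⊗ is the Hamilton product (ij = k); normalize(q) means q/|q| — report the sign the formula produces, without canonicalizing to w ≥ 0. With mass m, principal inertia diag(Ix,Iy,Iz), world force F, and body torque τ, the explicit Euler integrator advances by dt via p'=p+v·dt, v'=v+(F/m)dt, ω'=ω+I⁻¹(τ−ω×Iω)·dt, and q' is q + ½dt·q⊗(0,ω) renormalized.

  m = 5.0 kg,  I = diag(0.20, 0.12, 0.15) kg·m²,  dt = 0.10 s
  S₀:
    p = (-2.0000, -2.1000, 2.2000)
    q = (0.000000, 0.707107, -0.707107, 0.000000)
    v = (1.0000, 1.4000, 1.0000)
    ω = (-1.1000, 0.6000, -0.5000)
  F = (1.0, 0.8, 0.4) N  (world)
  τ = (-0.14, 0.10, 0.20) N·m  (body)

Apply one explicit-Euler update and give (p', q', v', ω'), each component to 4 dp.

ω×(Iω) gyroscopic = (-0.0090, 0.0275, 0.0528)
α = I⁻¹(τ − ω×Iω) = (-0.6550, 0.6042, 0.9813)
new body rate ω' = (-1.1655, 0.6604, -0.4019)
2q̇ = q⊗(0,ω) = (1.2020819, 0.3535535, 0.3535535, -0.3535535)
updated quaternion q' = (0.0600, 0.7231, -0.6879, -0.0176)
a = (0.2000, 0.1600, 0.0800)
p + v·dt = (-1.9000, -1.9600, 2.3000)
v + (F/m)dt = (1.0200, 1.4160, 1.0080)

p' = (-1.9000, -1.9600, 2.3000)
q' = (0.0600, 0.7231, -0.6879, -0.0176)
v' = (1.0200, 1.4160, 1.0080)
ω' = (-1.1655, 0.6604, -0.4019)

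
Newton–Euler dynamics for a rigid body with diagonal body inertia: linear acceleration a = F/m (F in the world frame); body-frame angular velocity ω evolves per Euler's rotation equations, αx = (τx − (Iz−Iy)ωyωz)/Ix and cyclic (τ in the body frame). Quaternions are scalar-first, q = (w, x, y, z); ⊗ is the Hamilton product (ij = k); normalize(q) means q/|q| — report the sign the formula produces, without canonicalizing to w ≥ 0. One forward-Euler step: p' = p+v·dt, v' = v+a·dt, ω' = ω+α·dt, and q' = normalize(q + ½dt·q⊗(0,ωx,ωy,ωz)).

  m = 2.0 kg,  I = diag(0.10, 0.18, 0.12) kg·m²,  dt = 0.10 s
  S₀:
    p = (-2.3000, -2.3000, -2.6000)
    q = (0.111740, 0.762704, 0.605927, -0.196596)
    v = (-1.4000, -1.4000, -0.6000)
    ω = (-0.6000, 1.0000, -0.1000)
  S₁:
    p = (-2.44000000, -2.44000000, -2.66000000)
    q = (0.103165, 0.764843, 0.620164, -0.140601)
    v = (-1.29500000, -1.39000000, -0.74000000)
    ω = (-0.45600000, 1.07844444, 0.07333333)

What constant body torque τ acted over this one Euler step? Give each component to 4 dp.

τ = (0.1500, 0.1400, 0.1600)

ω₁ − ω₀ = (0.14400000, 0.07844444, 0.17333333)
I·α + gyro = (0.1500, 0.1400, 0.1600)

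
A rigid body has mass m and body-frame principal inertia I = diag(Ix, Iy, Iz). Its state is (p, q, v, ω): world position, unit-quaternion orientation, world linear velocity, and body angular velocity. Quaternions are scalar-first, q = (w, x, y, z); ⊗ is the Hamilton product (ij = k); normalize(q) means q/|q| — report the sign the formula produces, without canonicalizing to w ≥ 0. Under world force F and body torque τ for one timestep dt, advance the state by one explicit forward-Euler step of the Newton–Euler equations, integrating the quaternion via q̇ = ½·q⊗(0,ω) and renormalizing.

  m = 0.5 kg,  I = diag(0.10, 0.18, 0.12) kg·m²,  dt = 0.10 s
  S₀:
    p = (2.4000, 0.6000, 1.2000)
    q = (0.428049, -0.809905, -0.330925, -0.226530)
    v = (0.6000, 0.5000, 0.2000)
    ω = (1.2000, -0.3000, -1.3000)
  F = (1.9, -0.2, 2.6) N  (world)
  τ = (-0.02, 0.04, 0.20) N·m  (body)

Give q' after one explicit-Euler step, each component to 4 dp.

q' = (0.4551, -0.7630, -0.4020, -0.2215)

2q̇ = q⊗(0,ω) = (0.5781195, 0.8759023, -1.4531272, 0.0836178)
q' = normalize(q + ½dt·q⊗(0,ω)) = (0.4551, -0.7630, -0.4020, -0.2215)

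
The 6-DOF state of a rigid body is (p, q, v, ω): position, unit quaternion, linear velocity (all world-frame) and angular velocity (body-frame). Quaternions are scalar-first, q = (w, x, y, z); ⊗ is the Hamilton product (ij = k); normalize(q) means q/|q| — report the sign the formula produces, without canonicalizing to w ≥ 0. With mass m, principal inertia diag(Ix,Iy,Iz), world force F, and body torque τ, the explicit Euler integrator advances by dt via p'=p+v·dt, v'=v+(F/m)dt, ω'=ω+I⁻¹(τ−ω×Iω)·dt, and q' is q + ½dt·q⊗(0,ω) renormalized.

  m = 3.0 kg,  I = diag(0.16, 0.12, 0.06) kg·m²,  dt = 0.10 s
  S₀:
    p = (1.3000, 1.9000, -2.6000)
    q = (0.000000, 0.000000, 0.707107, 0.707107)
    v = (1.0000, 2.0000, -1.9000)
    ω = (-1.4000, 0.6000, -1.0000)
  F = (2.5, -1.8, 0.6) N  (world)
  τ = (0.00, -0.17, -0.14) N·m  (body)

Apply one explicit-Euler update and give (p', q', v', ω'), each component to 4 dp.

linear accel F/m = (0.8333, -0.6000, 0.2000)
p + v·dt = (1.4000, 2.1000, -2.7900)
v' = v + a·dt = (1.0833, 1.9400, -1.8800)
precession coupling ω×(Iω) = (0.0360, 0.1400, 0.0336)
(τ − ω×Iω)/I = (-0.2250, -2.5833, -2.8933)
ω' = ω + α·dt = (-1.4225, 0.3417, -1.2893)
q⊗(0,ω) = (0.2828428, -1.1313712, -0.9899498, 0.9899498)
q + ½dt·q⊗(0,ω), renormalized = (0.0141, -0.0563, 0.6549, 0.7535)

p' = (1.4000, 2.1000, -2.7900)
q' = (0.0141, -0.0563, 0.6549, 0.7535)
v' = (1.0833, 1.9400, -1.8800)
ω' = (-1.4225, 0.3417, -1.2893)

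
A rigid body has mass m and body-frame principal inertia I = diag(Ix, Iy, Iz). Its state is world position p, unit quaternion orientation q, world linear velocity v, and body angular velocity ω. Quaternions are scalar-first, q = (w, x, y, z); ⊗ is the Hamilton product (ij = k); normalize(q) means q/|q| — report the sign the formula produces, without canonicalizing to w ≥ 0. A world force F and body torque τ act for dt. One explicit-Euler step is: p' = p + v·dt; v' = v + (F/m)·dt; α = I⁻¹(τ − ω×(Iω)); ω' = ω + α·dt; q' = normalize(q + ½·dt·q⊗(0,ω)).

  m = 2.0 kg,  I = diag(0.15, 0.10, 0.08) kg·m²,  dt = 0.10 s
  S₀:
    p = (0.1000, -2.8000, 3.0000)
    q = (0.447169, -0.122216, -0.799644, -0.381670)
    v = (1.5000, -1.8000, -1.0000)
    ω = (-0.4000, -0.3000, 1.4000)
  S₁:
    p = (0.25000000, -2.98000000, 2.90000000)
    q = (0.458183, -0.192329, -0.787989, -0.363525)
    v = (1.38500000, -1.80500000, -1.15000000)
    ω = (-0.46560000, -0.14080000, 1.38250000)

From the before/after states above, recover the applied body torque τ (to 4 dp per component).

rate change Δω = (-0.06560000, 0.15920000, -0.01750000)
gyro term ω₀×Iω₀ = (0.0084, -0.0392, -0.0060)
I·α + gyro = (-0.0900, 0.1200, -0.0200)

τ = (-0.0900, 0.1200, -0.0200)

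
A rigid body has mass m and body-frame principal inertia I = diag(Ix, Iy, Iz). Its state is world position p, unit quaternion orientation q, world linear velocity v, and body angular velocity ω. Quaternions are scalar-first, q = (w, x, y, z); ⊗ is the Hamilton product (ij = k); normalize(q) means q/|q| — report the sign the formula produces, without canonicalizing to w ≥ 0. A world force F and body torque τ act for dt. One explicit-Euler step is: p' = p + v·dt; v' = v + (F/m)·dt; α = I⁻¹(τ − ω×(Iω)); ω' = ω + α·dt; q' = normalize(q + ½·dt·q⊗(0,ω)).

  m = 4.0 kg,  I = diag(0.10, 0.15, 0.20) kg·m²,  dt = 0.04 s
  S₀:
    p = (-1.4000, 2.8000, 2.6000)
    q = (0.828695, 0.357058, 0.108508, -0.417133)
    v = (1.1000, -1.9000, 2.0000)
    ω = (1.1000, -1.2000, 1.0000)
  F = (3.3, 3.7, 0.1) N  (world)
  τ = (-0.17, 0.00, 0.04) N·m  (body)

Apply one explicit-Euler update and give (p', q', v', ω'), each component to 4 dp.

p' = (-1.3560, 2.7240, 2.6800)
q' = (0.8312, 0.3672, 0.0722, -0.4112)
v' = (1.1330, -1.8630, 2.0010)
ω' = (1.0560, -1.1707, 1.0212)

gyro term ω×Iω = (-0.0600, -0.1100, -0.0660)
angular accel α = (-1.1000, 0.7333, 0.5300)
ω + α·dt = (1.0560, -1.1707, 1.0212)
2q̇ = q⊗(0,ω) = (0.1545788, 0.5195129, -1.8103383, 0.2808666)
q + ½dt·q⊗(0,ω), renormalized = (0.8312, 0.3672, 0.0722, -0.4112)
linear accel F/m = (0.8250, 0.9250, 0.0250)
p' = p + v·dt = (-1.3560, 2.7240, 2.6800)
new velocity v' = (1.1330, -1.8630, 2.0010)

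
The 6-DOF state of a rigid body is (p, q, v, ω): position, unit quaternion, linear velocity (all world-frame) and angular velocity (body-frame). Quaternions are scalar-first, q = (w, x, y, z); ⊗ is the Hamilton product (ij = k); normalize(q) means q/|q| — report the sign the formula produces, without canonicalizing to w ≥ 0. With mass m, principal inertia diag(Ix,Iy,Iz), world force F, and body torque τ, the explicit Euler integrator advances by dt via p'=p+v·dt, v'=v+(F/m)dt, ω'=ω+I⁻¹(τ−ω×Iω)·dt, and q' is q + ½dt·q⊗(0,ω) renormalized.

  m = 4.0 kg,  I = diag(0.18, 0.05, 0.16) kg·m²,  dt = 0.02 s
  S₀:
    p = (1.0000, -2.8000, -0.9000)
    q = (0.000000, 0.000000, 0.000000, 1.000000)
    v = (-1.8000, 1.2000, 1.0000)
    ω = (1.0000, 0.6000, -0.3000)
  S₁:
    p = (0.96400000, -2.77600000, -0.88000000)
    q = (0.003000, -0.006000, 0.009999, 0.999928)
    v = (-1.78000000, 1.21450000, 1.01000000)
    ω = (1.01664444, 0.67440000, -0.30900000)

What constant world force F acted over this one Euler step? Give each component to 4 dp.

Δv = v₁−v₀ = (0.02000000, 0.01450000, 0.01000000)
applied force F = (4.0000, 2.9000, 2.0000)

F = (4.0000, 2.9000, 2.0000)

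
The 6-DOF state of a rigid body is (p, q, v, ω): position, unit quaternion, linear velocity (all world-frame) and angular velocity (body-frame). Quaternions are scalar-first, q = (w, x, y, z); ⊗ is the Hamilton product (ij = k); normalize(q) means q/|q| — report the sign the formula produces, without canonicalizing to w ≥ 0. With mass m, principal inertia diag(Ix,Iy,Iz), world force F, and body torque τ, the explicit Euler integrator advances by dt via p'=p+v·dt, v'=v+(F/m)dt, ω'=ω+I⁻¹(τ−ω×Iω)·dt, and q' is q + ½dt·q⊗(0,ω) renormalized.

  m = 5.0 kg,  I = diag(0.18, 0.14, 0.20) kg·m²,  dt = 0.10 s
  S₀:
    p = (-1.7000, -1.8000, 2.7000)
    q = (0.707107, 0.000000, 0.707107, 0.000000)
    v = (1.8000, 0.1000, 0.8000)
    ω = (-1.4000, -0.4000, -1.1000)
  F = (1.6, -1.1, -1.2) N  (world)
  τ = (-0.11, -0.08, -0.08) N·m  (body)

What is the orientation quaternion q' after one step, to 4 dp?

q⊗(0,ω) = (0.2828428, -1.7677675, -0.2828428, 0.2121321)
updated quaternion q' = (0.7183, -0.0880, 0.6901, 0.0106)

q' = (0.7183, -0.0880, 0.6901, 0.0106)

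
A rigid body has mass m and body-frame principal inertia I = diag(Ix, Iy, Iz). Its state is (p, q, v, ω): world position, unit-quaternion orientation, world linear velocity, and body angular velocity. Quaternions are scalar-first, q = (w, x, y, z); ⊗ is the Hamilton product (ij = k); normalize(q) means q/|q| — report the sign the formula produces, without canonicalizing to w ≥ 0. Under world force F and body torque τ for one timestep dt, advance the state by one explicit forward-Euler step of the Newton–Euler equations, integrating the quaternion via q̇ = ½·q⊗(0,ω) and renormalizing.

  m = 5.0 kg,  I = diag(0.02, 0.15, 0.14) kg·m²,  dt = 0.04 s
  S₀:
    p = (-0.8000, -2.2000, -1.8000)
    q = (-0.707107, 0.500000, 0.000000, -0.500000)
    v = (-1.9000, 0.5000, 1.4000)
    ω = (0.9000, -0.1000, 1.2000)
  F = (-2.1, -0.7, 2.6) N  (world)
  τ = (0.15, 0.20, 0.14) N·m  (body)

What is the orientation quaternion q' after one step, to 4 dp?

q⊗(0,ω) = (0.1500000, -0.6863963, -0.9792893, -0.8985284)
q + ½dt·q⊗(0,ω), renormalized = (-0.7038, 0.4861, -0.0196, -0.5177)

q' = (-0.7038, 0.4861, -0.0196, -0.5177)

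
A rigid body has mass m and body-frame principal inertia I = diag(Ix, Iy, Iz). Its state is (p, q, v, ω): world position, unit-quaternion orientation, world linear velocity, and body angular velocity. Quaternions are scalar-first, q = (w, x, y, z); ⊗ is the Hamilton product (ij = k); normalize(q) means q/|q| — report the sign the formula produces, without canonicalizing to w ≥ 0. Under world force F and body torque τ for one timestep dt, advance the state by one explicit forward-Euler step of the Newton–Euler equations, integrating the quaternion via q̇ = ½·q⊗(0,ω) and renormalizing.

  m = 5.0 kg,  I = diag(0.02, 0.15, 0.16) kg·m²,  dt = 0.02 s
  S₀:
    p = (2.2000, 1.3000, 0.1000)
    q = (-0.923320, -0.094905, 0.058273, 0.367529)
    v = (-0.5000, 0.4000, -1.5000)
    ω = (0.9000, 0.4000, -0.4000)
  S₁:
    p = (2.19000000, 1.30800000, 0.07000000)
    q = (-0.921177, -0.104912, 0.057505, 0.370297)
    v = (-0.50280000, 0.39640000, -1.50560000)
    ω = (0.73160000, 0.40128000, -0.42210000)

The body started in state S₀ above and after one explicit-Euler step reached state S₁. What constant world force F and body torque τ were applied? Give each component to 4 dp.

velocity change Δv = (-0.00280000, -0.00360000, -0.00560000)
m·(v₁−v₀)/dt = (-0.7000, -0.9000, -1.4000)
ω₁ − ω₀ = (-0.16840000, 0.00128000, -0.02210000)
precession coupling = (-0.0016, 0.0504, 0.0468)
I·α + gyro = (-0.1700, 0.0600, -0.1300)

F = (-0.7000, -0.9000, -1.4000)
τ = (-0.1700, 0.0600, -0.1300)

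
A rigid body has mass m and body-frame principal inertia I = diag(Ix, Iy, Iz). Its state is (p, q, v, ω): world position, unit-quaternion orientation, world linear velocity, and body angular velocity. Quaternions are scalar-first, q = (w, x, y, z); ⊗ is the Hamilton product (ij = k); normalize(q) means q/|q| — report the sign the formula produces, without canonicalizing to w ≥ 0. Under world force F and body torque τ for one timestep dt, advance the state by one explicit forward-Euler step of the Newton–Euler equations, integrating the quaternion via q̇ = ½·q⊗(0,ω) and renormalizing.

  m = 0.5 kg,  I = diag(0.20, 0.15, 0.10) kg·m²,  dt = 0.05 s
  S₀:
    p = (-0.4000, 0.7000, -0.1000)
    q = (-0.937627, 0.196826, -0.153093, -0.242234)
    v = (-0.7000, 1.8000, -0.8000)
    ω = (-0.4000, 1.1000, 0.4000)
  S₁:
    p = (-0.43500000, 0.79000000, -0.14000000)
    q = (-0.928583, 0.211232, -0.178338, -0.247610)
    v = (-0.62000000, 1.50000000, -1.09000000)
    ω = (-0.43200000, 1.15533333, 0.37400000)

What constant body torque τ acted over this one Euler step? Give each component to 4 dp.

τ = (-0.1500, 0.1500, -0.0300)

Δω = ω₁−ω₀ = (-0.03200000, 0.05533333, -0.02600000)
I·α + gyro = (-0.1500, 0.1500, -0.0300)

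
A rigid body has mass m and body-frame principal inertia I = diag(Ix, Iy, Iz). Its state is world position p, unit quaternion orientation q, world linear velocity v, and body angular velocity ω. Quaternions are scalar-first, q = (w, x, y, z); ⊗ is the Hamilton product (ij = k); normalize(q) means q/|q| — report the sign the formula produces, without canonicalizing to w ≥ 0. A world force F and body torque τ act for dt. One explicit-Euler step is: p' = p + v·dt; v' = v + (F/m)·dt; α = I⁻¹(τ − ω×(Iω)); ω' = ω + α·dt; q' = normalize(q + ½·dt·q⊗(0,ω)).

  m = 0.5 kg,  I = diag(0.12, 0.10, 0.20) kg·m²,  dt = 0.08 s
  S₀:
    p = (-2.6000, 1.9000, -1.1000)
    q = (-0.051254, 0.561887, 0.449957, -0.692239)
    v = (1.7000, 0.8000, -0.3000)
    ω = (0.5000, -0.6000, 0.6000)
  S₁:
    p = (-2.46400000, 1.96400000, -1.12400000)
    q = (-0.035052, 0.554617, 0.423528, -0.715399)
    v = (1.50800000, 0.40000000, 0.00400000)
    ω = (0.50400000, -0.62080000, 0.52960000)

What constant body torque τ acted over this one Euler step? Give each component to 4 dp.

Δω = ω₁−ω₀ = (0.00400000, -0.02080000, -0.07040000)
τ = I·(Δω/dt) + ω₀×(Iω₀) = (-0.0300, -0.0500, -0.1700)

τ = (-0.0300, -0.0500, -0.1700)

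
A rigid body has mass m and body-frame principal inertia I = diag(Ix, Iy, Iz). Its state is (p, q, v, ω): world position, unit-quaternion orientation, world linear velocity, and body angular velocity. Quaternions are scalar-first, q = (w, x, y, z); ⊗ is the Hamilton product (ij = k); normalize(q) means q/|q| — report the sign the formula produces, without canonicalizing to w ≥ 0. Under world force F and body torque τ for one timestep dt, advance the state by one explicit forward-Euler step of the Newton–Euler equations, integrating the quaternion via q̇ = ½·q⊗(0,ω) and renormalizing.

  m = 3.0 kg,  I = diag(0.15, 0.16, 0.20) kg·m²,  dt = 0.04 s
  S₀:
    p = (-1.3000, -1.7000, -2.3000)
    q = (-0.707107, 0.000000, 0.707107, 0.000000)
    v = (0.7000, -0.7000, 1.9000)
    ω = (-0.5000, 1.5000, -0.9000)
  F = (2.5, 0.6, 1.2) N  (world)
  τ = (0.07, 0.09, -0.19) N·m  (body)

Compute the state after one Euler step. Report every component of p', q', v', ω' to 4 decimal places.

α = I⁻¹(τ − ω×Iω) = (0.8267, 0.7031, -0.9125)
ω' = ω + α·dt = (-0.4669, 1.5281, -0.9365)
Hamilton product q⊗(0,ω) = (-1.0606605, -0.2828428, -1.0606605, 0.9899498)
q + ½dt·q⊗(0,ω), renormalized = (-0.7278, -0.0057, 0.6854, 0.0198)
a = (0.8333, 0.2000, 0.4000)
p' = p + v·dt = (-1.2720, -1.7280, -2.2240)
new velocity v' = (0.7333, -0.6920, 1.9160)

p' = (-1.2720, -1.7280, -2.2240)
q' = (-0.7278, -0.0057, 0.6854, 0.0198)
v' = (0.7333, -0.6920, 1.9160)
ω' = (-0.4669, 1.5281, -0.9365)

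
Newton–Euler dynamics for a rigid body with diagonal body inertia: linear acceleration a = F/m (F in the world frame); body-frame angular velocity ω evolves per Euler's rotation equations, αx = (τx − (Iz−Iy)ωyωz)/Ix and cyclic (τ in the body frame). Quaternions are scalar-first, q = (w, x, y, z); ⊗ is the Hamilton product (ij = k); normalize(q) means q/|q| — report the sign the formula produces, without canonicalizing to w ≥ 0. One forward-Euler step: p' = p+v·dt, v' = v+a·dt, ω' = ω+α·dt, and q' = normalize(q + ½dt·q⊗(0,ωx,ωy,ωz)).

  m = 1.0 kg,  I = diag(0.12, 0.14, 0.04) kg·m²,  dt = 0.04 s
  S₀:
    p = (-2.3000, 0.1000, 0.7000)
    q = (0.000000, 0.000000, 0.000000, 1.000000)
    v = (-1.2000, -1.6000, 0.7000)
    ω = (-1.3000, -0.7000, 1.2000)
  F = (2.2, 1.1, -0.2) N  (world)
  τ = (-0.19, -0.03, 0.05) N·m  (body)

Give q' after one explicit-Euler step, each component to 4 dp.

q' = (-0.0240, 0.0140, -0.0260, 0.9993)

Hamilton product q⊗(0,ω) = (-1.2000000, 0.7000000, -1.3000000, 0.0000000)
updated quaternion q' = (-0.0240, 0.0140, -0.0260, 0.9993)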